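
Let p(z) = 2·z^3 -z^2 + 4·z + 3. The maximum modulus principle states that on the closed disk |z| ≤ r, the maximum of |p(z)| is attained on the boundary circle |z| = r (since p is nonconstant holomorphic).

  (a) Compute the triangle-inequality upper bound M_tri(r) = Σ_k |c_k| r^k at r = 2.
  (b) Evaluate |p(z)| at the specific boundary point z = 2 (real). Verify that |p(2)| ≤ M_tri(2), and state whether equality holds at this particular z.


Coefficients: c_0 = 3, c_1 = 4, c_2 = -1, c_3 = 2. Radius r = 2.
Part (a). Triangle bound: M_tri(r) = Σ_k |c_k| r^k
  = |3|·2^0 + |4|·2^1 + |-1|·2^2 + |2|·2^3
  = 3 + 8 + 4 + 16 = 31.
This bounds M(r) := max_{|z|=r} |p(z)| from above; equality holds iff all terms c_k z^k can be made to align in phase at a single z on |z|=r.
Part (b). At z = 2 (real, on the circle |z| = r):
  p(2) = (3)·2^0 + (4)·2^1 + (-1)·2^2 + (2)·2^3 = 23.
  |p(2)| = 23.
Check: |p(2)| = 23 ≤ 31 = M_tri(2). ✓ Equality does not hold at z = 2 (the coefficients have mixed signs, so the terms do not all align in phase there).

M_tri(2) = 31; |p(2)| = 23; equality at z=2: no.


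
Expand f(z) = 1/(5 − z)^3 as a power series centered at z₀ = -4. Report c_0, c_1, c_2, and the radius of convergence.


Let w = z − z₀, so z = z₀ + w.
Then 5 − z = 5 − (z₀ + w) = (5 − z₀) − w = 9 − w.
f(z) = 1/(9 − w)^3 = (1/(9)^3) · (1 − w/(9))^{−3}.
By the binomial series (1−u)^{−3} = Σ_{n≥0} C(n+2, 2) u^n for |u|<1, with u = w/(9):
  c_n = C(n+2, 2) / (9)^(n+3).
  c_0 = 1/(9)^3 = 1/729.
  c_1 = 3/(9)^4 = 1/2187.
  c_2 = 6/(9)^5 = 2/19683.
The series is valid for |w/d| < 1, i.e. |z − z₀| < |d|.
Radius of convergence: R = |5 − z₀| = |9| = 9 (distance from z₀ to the singularity z = 5).

c_0 = 1/729, c_1 = 1/2187, c_2 = 2/19683; R = 9.


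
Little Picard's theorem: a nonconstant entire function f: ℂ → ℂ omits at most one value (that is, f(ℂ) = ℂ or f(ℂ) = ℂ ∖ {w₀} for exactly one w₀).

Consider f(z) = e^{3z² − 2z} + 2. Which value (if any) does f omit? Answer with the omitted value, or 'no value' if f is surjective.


Little Picard bounds the complement of f(ℂ) to at most one point.
The exponent g(z) = 3z² − 2z is a nonconstant polynomial, hence surjective onto ℂ. So e^{g(z)} takes every value in {e^w : w ∈ ℂ} = ℂ ∖ {0}. Adding 2 shifts the range to ℂ ∖ {2}. f omits exactly 2.

Omitted value: 2.


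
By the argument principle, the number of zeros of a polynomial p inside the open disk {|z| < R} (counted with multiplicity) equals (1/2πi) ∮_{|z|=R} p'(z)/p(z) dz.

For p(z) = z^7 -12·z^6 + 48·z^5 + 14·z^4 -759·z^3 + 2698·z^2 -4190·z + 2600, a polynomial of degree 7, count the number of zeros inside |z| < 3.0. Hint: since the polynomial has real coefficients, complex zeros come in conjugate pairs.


The zeros of p are: (2 + 1i), (2 - 1i), -4, (3 + 1i), (3 - 1i), (3 + 2i), (3 - 2i).
Their magnitudes are: 2.236, 2.236, 4, 3.162, 3.162, 3.606, 3.606.
Zeros with |z| < R = 3.0: (2 + 1i), (2 - 1i).
Count = 2.
By the argument principle, (1/2πi) ∮_{|z|=R} p'(z)/p(z) dz equals exactly this count.

Number of zeros inside |z| < 3.0: 2.


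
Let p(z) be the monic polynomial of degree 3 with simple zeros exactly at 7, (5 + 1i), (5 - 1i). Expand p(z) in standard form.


The polynomial is p(z) = ∏_{α ∈ S} (z − α), where S = {7, (5 + 1i), (5 - 1i)}.
Expanding the product yields: p(z) = z^3 -17·z^2 + 96·z -182.
Note conjugate pairs combine to real quadratics: (z − (5+1i))(z − (5−1i)) = z² − 10z + 26.
The resulting polynomial has degree 3 and real coefficients as required.

p(z) = z^3 -17·z^2 + 96·z -182.


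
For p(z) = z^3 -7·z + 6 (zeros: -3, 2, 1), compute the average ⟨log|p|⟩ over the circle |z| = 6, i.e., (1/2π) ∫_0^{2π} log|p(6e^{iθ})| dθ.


Zeros: -3, 1, 2; r = 6.
Inside |z| < r: -3, 1, 2. Outside (|z| ≥ r): ∅.
p(0) = 6, so log|p(0)| = log(6) = 1.7918.
Apply Jensen: I(r) = log|p(0)| + Σ_k log(r/|z_k|), summed over zeros inside |z| < r.
  log(r/|z_k|) for z_k = -3: log(6/3) = 0.6931
  log(r/|z_k|) for z_k = 2: log(6/2) = 1.0986
  log(r/|z_k|) for z_k = 1: log(6/1) = 1.7918
Sum over inside zeros: 3.5835.
I(r) = log|p(0)| + (inside sum) = 1.7918 + 3.5835 = 5.3753.
Closed form (all zeros inside, monic): I(r) = n·log(r) = 3·log(6) = 5.3753. ✓

I(r) ≈ 5.3753.


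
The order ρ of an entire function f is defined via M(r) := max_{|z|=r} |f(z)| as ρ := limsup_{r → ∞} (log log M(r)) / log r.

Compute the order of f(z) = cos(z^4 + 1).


Write cos(w) = (e^{iw} ± e^{−iw})/(2 or 2i), so |cos(w)| ≤ e^{|w|}. With w = z^4 + 1, |w| ≤ 1r^4 + 1 on |z|=r, giving M(r) ≤ e^{1r^4 + 1} and ρ ≤ 4. For the lower bound, choose z on |z|=r with 1z^4 purely imaginary of modulus 1r^4; then |cos(z^4 + 1)| grows like e^{1r^4}/2, so ρ ≥ 4. Hence ρ = 4.
Therefore ρ = 4.

Order ρ = 4.


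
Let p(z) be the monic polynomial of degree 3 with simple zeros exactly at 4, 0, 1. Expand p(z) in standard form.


The polynomial is p(z) = ∏_{α ∈ S} (z − α), where S = {4, 0, 1}.
Expanding the product yields: p(z) = z^3 -5·z^2 + 4·z.
The resulting polynomial has degree 3 and real coefficients as required.

p(z) = z^3 -5·z^2 + 4·z.


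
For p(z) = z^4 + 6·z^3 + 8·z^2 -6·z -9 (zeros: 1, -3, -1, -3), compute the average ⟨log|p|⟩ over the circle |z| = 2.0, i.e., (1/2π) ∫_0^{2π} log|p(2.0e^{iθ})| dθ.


Zeros: -3, -3, -1, 1; r = 2.0.
Inside |z| < r: -1, 1. Outside (|z| ≥ r): -3, -3.
p(0) = -9, so log|p(0)| = log(9) = 2.1972.
Apply Jensen: I(r) = log|p(0)| + Σ_k log(r/|z_k|), summed over zeros inside |z| < r.
  log(r/|z_k|) for z_k = 1: log(2.0/1) = 0.6931
  log(r/|z_k|) for z_k = -1: log(2.0/1) = 0.6931
  Outside zeros (-3, -3) contribute nothing to the Jensen sum.
Sum over inside zeros: 1.3863.
I(r) = log|p(0)| + (inside sum) = 2.1972 + 1.3863 = 3.5835.
Note: since some zeros are outside |z| ≤ r, the simplified n·log(r) form does NOT apply — only the inside zeros contribute.

I(r) ≈ 3.5835.


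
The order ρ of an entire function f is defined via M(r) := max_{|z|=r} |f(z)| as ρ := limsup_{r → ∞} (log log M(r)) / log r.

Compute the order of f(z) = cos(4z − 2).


cos(w) is a linear combination of e^{iw} and e^{−iw} (or e^w, e^{−w} in the hyperbolic case), so |cos(w)| ≤ e^{|w|}. With w = 4z − 2, |w| ≤ 4|z| + 2 = 4r + 2 on |z| = r, giving M(r) ≤ e^{4r + 2}, so ρ ≤ 1. On a suitable ray (z = it for sin/cos; z = t for sinh/cosh, t real → ∞), |cos(4z − 2)| grows like e^{4|t|}/2, so ρ ≥ 1. Hence ρ = 1.
Therefore ρ = 1.

Order ρ = 1.


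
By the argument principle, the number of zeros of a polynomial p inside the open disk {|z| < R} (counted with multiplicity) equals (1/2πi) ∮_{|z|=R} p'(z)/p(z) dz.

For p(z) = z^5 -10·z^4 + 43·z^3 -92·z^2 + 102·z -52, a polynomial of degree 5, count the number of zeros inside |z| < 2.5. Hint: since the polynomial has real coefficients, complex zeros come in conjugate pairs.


The zeros of p are: (1 + 1i), (1 - 1i), (3 + 2i), (3 - 2i), 2.
Their magnitudes are: 1.414, 1.414, 3.606, 3.606, 2.
Zeros with |z| < R = 2.5: (1 + 1i), (1 - 1i), 2.
Count = 3.
By the argument principle, (1/2πi) ∮_{|z|=R} p'(z)/p(z) dz equals exactly this count.

Number of zeros inside |z| < 2.5: 3.


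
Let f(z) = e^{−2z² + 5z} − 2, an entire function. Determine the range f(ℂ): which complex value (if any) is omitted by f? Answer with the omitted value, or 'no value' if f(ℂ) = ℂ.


Little Picard bounds the complement of f(ℂ) to at most one point.
The exponent g(z) = −2z² + 5z is a nonconstant polynomial, hence surjective onto ℂ. So e^{g(z)} takes every value in {e^w : w ∈ ℂ} = ℂ ∖ {0}. Adding -2 shifts the range to ℂ ∖ {-2}. f omits exactly -2.

Omitted value: -2.


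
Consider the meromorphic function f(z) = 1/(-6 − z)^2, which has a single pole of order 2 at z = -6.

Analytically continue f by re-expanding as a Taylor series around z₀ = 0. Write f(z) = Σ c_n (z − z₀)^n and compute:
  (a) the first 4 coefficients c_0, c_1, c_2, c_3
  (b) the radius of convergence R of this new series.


Let w = z − z₀, so z = z₀ + w.
Then -6 − z = -6 − (z₀ + w) = (-6 − z₀) − w = -6 − w.
f(z) = 1/(-6 − w)^2 = (1/(-6)^2) · (1 − w/(-6))^{−2}.
By the binomial series (1−u)^{−2} = Σ_{n≥0} C(n+1, 1) u^n for |u|<1, with u = w/(-6):
  c_n = C(n+1, 1) / (-6)^(n+2).
  c_0 = 1/(-6)^2 = 1/36.
  c_1 = 2/(-6)^3 = -1/108.
  c_2 = 3/(-6)^4 = 1/432.
  c_3 = 4/(-6)^5 = -1/1944.
The series is valid for |w/d| < 1, i.e. |z − z₀| < |d|.
Radius of convergence: R = |-6 − z₀| = |-6| = 6 (distance from z₀ to the singularity z = -6).

c_0 = 1/36, c_1 = -1/108, c_2 = 1/432, c_3 = -1/1944; R = 6.


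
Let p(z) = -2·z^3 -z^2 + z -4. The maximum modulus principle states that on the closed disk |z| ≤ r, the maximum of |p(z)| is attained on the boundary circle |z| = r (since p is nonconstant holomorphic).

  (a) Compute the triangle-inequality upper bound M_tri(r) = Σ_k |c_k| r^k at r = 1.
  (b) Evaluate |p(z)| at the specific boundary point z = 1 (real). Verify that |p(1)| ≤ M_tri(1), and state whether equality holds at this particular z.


Coefficients: c_0 = -4, c_1 = 1, c_2 = -1, c_3 = -2. Radius r = 1.
Part (a). Triangle bound: M_tri(r) = Σ_k |c_k| r^k
  = |-4|·1^0 + |1|·1^1 + |-1|·1^2 + |-2|·1^3
  = 4 + 1 + 1 + 2 = 8.
This bounds M(r) := max_{|z|=r} |p(z)| from above; equality holds iff all terms c_k z^k can be made to align in phase at a single z on |z|=r.
Part (b). At z = 1 (real, on the circle |z| = r):
  p(1) = (-4)·1^0 + (1)·1^1 + (-1)·1^2 + (-2)·1^3 = -6.
  |p(1)| = 6.
Check: |p(1)| = 6 ≤ 8 = M_tri(1). ✓ Equality does not hold at z = 1 (the coefficients have mixed signs, so the terms do not all align in phase there).

M_tri(1) = 8; |p(1)| = 6; equality at z=1: no.


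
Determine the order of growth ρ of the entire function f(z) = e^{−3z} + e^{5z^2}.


Each summand is entire of order 1 and 2 respectively (as in the single-exponential case). The order of a sum is at most the max of the orders, so ρ ≤ 2. For the lower bound: on |z|=r choose arg z so that 5z^2 is real positive; then |e^{5z^2}| = e^{5r^2} while |e^{-3z}| ≤ e^{3r^1} = o(e^{5r^2}). So |f| ≥ e^{5r^2}(1 − o(1)) and ρ ≥ 2. Hence ρ = max(1, 2) = 2.
Therefore ρ = 2.

Order ρ = 2.


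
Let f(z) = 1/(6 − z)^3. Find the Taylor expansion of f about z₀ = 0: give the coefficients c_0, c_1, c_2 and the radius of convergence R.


Let w = z − z₀, so z = z₀ + w.
Then 6 − z = 6 − (z₀ + w) = (6 − z₀) − w = 6 − w.
f(z) = 1/(6 − w)^3 = (1/(6)^3) · (1 − w/(6))^{−3}.
By the binomial series (1−u)^{−3} = Σ_{n≥0} C(n+2, 2) u^n for |u|<1, with u = w/(6):
  c_n = C(n+2, 2) / (6)^(n+3).
  c_0 = 1/(6)^3 = 1/216.
  c_1 = 3/(6)^4 = 1/432.
  c_2 = 6/(6)^5 = 1/1296.
The series is valid for |w/d| < 1, i.e. |z − z₀| < |d|.
Radius of convergence: R = |6 − z₀| = |6| = 6 (distance from z₀ to the singularity z = 6).

c_0 = 1/216, c_1 = 1/432, c_2 = 1/1296; R = 6.


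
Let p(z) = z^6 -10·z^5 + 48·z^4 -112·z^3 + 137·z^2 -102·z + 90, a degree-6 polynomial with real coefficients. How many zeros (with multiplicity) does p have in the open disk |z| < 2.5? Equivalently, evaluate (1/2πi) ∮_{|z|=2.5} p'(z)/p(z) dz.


The zeros of p are: (0 + 1i), (0 - 1i), (3 + 3i), (3 - 3i), (2 + 1i), (2 - 1i).
Their magnitudes are: 1, 1, 4.243, 4.243, 2.236, 2.236.
Zeros with |z| < R = 2.5: (0 + 1i), (0 - 1i), (2 + 1i), (2 - 1i).
Count = 4.
By the argument principle, (1/2πi) ∮_{|z|=R} p'(z)/p(z) dz equals exactly this count.

Number of zeros inside |z| < 2.5: 4.


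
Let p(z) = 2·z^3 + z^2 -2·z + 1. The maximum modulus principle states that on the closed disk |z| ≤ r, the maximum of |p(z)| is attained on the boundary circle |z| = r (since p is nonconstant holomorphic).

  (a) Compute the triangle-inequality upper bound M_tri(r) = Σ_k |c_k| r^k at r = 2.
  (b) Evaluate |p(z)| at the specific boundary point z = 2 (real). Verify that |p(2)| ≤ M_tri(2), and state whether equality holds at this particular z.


Coefficients: c_0 = 1, c_1 = -2, c_2 = 1, c_3 = 2. Radius r = 2.
Part (a). Triangle bound: M_tri(r) = Σ_k |c_k| r^k
  = |1|·2^0 + |-2|·2^1 + |1|·2^2 + |2|·2^3
  = 1 + 4 + 4 + 16 = 25.
This bounds M(r) := max_{|z|=r} |p(z)| from above; equality holds iff all terms c_k z^k can be made to align in phase at a single z on |z|=r.
Part (b). At z = 2 (real, on the circle |z| = r):
  p(2) = (1)·2^0 + (-2)·2^1 + (1)·2^2 + (2)·2^3 = 17.
  |p(2)| = 17.
Check: |p(2)| = 17 ≤ 25 = M_tri(2). ✓ Equality does not hold at z = 2 (the coefficients have mixed signs, so the terms do not all align in phase there).

M_tri(2) = 25; |p(2)| = 17; equality at z=2: no.


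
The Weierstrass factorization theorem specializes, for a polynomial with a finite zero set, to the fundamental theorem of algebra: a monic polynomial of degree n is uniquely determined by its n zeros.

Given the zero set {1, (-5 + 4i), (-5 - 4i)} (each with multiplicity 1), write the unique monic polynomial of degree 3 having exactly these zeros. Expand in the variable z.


The polynomial is p(z) = ∏_{α ∈ S} (z − α), where S = {1, (-5 + 4i), (-5 - 4i)}.
Expanding the product yields: p(z) = z^3 + 9·z^2 + 31·z -41.
Note conjugate pairs combine to real quadratics: (z − (-5+4i))(z − (-5−4i)) = z² + 10z + 41.
The resulting polynomial has degree 3 and real coefficients as required.

p(z) = z^3 + 9·z^2 + 31·z -41.


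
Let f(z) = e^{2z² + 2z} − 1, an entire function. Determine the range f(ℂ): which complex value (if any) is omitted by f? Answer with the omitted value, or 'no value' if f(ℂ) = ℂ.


Little Picard bounds the complement of f(ℂ) to at most one point.
The exponent g(z) = 2z² + 2z is a nonconstant polynomial, hence surjective onto ℂ. So e^{g(z)} takes every value in {e^w : w ∈ ℂ} = ℂ ∖ {0}. Adding -1 shifts the range to ℂ ∖ {-1}. f omits exactly -1.

Omitted value: -1.


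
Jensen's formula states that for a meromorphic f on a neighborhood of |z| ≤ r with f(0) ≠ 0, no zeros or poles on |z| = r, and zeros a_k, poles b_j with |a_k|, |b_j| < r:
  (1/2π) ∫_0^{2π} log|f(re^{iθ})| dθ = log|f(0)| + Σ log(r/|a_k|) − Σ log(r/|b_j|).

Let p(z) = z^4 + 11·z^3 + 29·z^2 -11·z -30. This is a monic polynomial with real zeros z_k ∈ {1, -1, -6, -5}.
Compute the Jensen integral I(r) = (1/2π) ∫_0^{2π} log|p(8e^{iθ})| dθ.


Zeros: -6, -5, -1, 1; r = 8.
Inside |z| < r: -6, -5, -1, 1. Outside (|z| ≥ r): ∅.
p(0) = -30, so log|p(0)| = log(30) = 3.4012.
Apply Jensen: I(r) = log|p(0)| + Σ_k log(r/|z_k|), summed over zeros inside |z| < r.
  log(r/|z_k|) for z_k = 1: log(8/1) = 2.0794
  log(r/|z_k|) for z_k = -1: log(8/1) = 2.0794
  log(r/|z_k|) for z_k = -6: log(8/6) = 0.2877
  log(r/|z_k|) for z_k = -5: log(8/5) = 0.4700
Sum over inside zeros: 4.9166.
I(r) = log|p(0)| + (inside sum) = 3.4012 + 4.9166 = 8.3178.
Closed form (all zeros inside, monic): I(r) = n·log(r) = 4·log(8) = 8.3178. ✓

I(r) ≈ 8.3178.


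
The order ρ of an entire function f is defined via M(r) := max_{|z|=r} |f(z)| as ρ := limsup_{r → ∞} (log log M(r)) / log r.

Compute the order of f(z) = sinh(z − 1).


sinh(w) is a linear combination of e^{iw} and e^{−iw} (or e^w, e^{−w} in the hyperbolic case), so |sinh(w)| ≤ e^{|w|}. With w = z − 1, |w| ≤ 1|z| + 1 = 1r + 1 on |z| = r, giving M(r) ≤ e^{1r + 1}, so ρ ≤ 1. On a suitable ray (z = it for sin/cos; z = t for sinh/cosh, t real → ∞), |sinh(z − 1)| grows like e^{1|t|}/2, so ρ ≥ 1. Hence ρ = 1.
Therefore ρ = 1.

Order ρ = 1.


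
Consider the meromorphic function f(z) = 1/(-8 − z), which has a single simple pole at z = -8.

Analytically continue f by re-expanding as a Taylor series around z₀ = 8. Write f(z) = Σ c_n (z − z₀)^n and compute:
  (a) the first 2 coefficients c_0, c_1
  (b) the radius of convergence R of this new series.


Let w = z − z₀, so z = z₀ + w.
Then -8 − z = -8 − (z₀ + w) = (-8 − z₀) − w = -16 − w.
f(z) = 1/(-16 − w) = (1/(-16)) · 1/(1 − w/(-16)) = Σ_{n≥0} w^n / (-16)^(n+1).
So c_n = 1/(-16)^(n+1):
  c_0 = 1/(-16)^1 = -1/16.
  c_1 = 1/(-16)^2 = 1/256.
The series is valid for |w/d| < 1, i.e. |z − z₀| < |d|.
Radius of convergence: R = |-8 − z₀| = |-16| = 16 (distance from z₀ to the singularity z = -8).

c_0 = -1/16, c_1 = 1/256; R = 16.


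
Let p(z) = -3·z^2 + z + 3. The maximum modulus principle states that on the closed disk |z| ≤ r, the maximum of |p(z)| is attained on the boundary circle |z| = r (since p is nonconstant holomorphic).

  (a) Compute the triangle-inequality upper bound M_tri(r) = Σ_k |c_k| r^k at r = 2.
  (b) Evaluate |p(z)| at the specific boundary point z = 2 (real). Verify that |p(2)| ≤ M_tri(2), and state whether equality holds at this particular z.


Coefficients: c_0 = 3, c_1 = 1, c_2 = -3. Radius r = 2.
Part (a). Triangle bound: M_tri(r) = Σ_k |c_k| r^k
  = |3|·2^0 + |1|·2^1 + |-3|·2^2
  = 3 + 2 + 12 = 17.
This bounds M(r) := max_{|z|=r} |p(z)| from above; equality holds iff all terms c_k z^k can be made to align in phase at a single z on |z|=r.
Part (b). At z = 2 (real, on the circle |z| = r):
  p(2) = (3)·2^0 + (1)·2^1 + (-3)·2^2 = -7.
  |p(2)| = 7.
Check: |p(2)| = 7 ≤ 17 = M_tri(2). ✓ Equality does not hold at z = 2 (the coefficients have mixed signs, so the terms do not all align in phase there).

M_tri(2) = 17; |p(2)| = 7; equality at z=2: no.


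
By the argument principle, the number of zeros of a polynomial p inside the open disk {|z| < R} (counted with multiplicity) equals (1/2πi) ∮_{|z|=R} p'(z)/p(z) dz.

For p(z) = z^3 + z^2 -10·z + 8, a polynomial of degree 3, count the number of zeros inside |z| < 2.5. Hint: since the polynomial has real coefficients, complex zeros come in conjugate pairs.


The zeros of p are: 2, 1, -4.
Their magnitudes are: 2, 1, 4.
Zeros with |z| < R = 2.5: 2, 1.
Count = 2.
By the argument principle, (1/2πi) ∮_{|z|=R} p'(z)/p(z) dz equals exactly this count.

Number of zeros inside |z| < 2.5: 2.


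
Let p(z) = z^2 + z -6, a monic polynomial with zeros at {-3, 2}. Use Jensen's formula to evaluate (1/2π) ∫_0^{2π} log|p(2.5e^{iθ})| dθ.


Zeros: -3, 2; r = 2.5.
Inside |z| < r: 2. Outside (|z| ≥ r): -3.
p(0) = -6, so log|p(0)| = log(6) = 1.7918.
Apply Jensen: I(r) = log|p(0)| + Σ_k log(r/|z_k|), summed over zeros inside |z| < r.
  log(r/|z_k|) for z_k = 2: log(2.5/2) = 0.2231
  Outside zeros (-3) contribute nothing to the Jensen sum.
Sum over inside zeros: 0.2231.
I(r) = log|p(0)| + (inside sum) = 1.7918 + 0.2231 = 2.0149.
Note: since some zeros are outside |z| ≤ r, the simplified n·log(r) form does NOT apply — only the inside zeros contribute.

I(r) ≈ 2.0149.


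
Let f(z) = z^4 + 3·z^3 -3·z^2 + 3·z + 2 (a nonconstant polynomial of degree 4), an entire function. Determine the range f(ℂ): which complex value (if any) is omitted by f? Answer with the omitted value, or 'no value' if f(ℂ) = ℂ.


Little Picard bounds the complement of f(ℂ) to at most one point.
For every w ∈ ℂ, the equation p(z) − w = 0 is a nonconstant polynomial in z and hence has at least one root by the fundamental theorem of algebra. So p is surjective onto ℂ, omitting no value.

Omitted value: no value.


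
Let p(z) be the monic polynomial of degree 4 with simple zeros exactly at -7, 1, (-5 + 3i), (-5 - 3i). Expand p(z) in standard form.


The polynomial is p(z) = ∏_{α ∈ S} (z − α), where S = {-7, 1, (-5 + 3i), (-5 - 3i)}.
Expanding the product yields: p(z) = z^4 + 16·z^3 + 87·z^2 + 134·z -238.
Note conjugate pairs combine to real quadratics: (z − (-5+3i))(z − (-5−3i)) = z² + 10z + 34.
The resulting polynomial has degree 4 and real coefficients as required.

p(z) = z^4 + 16·z^3 + 87·z^2 + 134·z -238.


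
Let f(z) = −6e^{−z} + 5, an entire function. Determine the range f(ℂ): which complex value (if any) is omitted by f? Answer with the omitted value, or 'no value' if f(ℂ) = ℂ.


Little Picard bounds the complement of f(ℂ) to at most one point.
e^{−z} is never zero on ℂ, so -6·e^{−z} takes every value in ℂ ∖ {0}. Adding 5 shifts the range to ℂ ∖ {5}. Thus f omits exactly the value 5.

Omitted value: 5.


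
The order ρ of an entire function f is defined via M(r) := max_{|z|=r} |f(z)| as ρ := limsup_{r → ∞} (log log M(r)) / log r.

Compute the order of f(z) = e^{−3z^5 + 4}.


|e^{−3z^5 + 4}| = e^{Re(-3·z^5) + 4} ≤ e^{3|z|^5 + 4} = e^{3r^5 + 4} on |z| = r, so ρ ≤ 5. Choosing z on |z|=r so that -3·z^5 is real positive (always possible by picking arg z appropriately) gives |f(z)| = e^{3r^5 + 4}, matching the bound. The additive constant 4 does not affect log log M(r) ~ 5·log r. Hence ρ = 5.
Therefore ρ = 5.

Order ρ = 5.


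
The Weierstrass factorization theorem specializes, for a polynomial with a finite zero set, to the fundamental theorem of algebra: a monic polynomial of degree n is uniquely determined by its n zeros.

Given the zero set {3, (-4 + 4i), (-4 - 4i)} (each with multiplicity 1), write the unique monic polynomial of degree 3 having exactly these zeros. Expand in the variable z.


The polynomial is p(z) = ∏_{α ∈ S} (z − α), where S = {3, (-4 + 4i), (-4 - 4i)}.
Expanding the product yields: p(z) = z^3 + 5·z^2 + 8·z -96.
Note conjugate pairs combine to real quadratics: (z − (-4+4i))(z − (-4−4i)) = z² + 8z + 32.
The resulting polynomial has degree 3 and real coefficients as required.

p(z) = z^3 + 5·z^2 + 8·z -96.


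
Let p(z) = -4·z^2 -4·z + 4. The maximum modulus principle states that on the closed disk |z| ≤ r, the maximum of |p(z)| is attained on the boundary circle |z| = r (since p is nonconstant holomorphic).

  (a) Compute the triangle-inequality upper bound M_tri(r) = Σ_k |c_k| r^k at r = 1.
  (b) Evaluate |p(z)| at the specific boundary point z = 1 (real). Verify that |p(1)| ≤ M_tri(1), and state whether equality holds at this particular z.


Coefficients: c_0 = 4, c_1 = -4, c_2 = -4. Radius r = 1.
Part (a). Triangle bound: M_tri(r) = Σ_k |c_k| r^k
  = |4|·1^0 + |-4|·1^1 + |-4|·1^2
  = 4 + 4 + 4 = 12.
This bounds M(r) := max_{|z|=r} |p(z)| from above; equality holds iff all terms c_k z^k can be made to align in phase at a single z on |z|=r.
Part (b). At z = 1 (real, on the circle |z| = r):
  p(1) = (4)·1^0 + (-4)·1^1 + (-4)·1^2 = -4.
  |p(1)| = 4.
Check: |p(1)| = 4 ≤ 12 = M_tri(1). ✓ Equality does not hold at z = 1 (the coefficients have mixed signs, so the terms do not all align in phase there).

M_tri(1) = 12; |p(1)| = 4; equality at z=1: no.


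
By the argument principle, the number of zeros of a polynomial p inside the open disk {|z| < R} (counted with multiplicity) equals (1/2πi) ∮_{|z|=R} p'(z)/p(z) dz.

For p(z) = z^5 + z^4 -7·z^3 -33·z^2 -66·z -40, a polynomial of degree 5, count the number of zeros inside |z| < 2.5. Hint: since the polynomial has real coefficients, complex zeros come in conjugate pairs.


The zeros of p are: 4, -2, -1, (-1 + 2i), (-1 - 2i).
Their magnitudes are: 4, 2, 1, 2.236, 2.236.
Zeros with |z| < R = 2.5: -2, -1, (-1 + 2i), (-1 - 2i).
Count = 4.
By the argument principle, (1/2πi) ∮_{|z|=R} p'(z)/p(z) dz equals exactly this count.

Number of zeros inside |z| < 2.5: 4.


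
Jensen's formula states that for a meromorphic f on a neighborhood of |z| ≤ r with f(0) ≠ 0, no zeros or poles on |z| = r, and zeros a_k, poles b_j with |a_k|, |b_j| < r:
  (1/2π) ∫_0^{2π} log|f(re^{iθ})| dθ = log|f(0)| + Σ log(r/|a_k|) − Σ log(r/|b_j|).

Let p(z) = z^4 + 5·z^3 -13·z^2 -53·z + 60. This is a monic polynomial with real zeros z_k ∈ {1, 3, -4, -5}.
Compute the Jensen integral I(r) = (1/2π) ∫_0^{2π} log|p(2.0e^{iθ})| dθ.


Zeros: -5, -4, 1, 3; r = 2.0.
Inside |z| < r: 1. Outside (|z| ≥ r): -5, -4, 3.
p(0) = 60, so log|p(0)| = log(60) = 4.0943.
Apply Jensen: I(r) = log|p(0)| + Σ_k log(r/|z_k|), summed over zeros inside |z| < r.
  log(r/|z_k|) for z_k = 1: log(2.0/1) = 0.6931
  Outside zeros (-5, -4, 3) contribute nothing to the Jensen sum.
Sum over inside zeros: 0.6931.
I(r) = log|p(0)| + (inside sum) = 4.0943 + 0.6931 = 4.7875.
Note: since some zeros are outside |z| ≤ r, the simplified n·log(r) form does NOT apply — only the inside zeros contribute.

I(r) ≈ 4.7875.


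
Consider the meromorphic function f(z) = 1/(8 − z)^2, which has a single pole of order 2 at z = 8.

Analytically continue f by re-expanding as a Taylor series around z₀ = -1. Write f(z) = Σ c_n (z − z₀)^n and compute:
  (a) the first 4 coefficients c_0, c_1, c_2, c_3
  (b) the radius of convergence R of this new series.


Let w = z − z₀, so z = z₀ + w.
Then 8 − z = 8 − (z₀ + w) = (8 − z₀) − w = 9 − w.
f(z) = 1/(9 − w)^2 = (1/(9)^2) · (1 − w/(9))^{−2}.
By the binomial series (1−u)^{−2} = Σ_{n≥0} C(n+1, 1) u^n for |u|<1, with u = w/(9):
  c_n = C(n+1, 1) / (9)^(n+2).
  c_0 = 1/(9)^2 = 1/81.
  c_1 = 2/(9)^3 = 2/729.
  c_2 = 3/(9)^4 = 1/2187.
  c_3 = 4/(9)^5 = 4/59049.
The series is valid for |w/d| < 1, i.e. |z − z₀| < |d|.
Radius of convergence: R = |8 − z₀| = |9| = 9 (distance from z₀ to the singularity z = 8).

c_0 = 1/81, c_1 = 2/729, c_2 = 1/2187, c_3 = 4/59049; R = 9.


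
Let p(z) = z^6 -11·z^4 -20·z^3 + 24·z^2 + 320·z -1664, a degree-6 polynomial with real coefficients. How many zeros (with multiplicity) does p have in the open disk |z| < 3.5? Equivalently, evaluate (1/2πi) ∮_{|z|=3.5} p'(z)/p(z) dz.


The zeros of p are: 4, -4, (2 + 2i), (2 - 2i), (-2 + 3i), (-2 - 3i).
Their magnitudes are: 4, 4, 2.828, 2.828, 3.606, 3.606.
Zeros with |z| < R = 3.5: (2 + 2i), (2 - 2i).
Count = 2.
By the argument principle, (1/2πi) ∮_{|z|=R} p'(z)/p(z) dz equals exactly this count.

Number of zeros inside |z| < 3.5: 2.


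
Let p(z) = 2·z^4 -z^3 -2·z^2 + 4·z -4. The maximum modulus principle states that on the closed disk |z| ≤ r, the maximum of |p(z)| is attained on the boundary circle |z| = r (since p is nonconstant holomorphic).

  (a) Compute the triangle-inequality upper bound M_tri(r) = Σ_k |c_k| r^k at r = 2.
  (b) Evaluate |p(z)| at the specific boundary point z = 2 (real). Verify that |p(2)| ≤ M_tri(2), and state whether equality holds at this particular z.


Coefficients: c_0 = -4, c_1 = 4, c_2 = -2, c_3 = -1, c_4 = 2. Radius r = 2.
Part (a). Triangle bound: M_tri(r) = Σ_k |c_k| r^k
  = |-4|·2^0 + |4|·2^1 + |-2|·2^2 + |-1|·2^3 + |2|·2^4
  = 4 + 8 + 8 + 8 + 32 = 60.
This bounds M(r) := max_{|z|=r} |p(z)| from above; equality holds iff all terms c_k z^k can be made to align in phase at a single z on |z|=r.
Part (b). At z = 2 (real, on the circle |z| = r):
  p(2) = (-4)·2^0 + (4)·2^1 + (-2)·2^2 + (-1)·2^3 + (2)·2^4 = 20.
  |p(2)| = 20.
Check: |p(2)| = 20 ≤ 60 = M_tri(2). ✓ Equality does not hold at z = 2 (the coefficients have mixed signs, so the terms do not all align in phase there).

M_tri(2) = 60; |p(2)| = 20; equality at z=2: no.


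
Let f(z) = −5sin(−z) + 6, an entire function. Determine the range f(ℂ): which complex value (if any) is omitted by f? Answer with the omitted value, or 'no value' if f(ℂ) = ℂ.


Little Picard bounds the complement of f(ℂ) to at most one point.
sin is entire and surjective onto ℂ: for every w ∈ ℂ, sin(ζ) = w has a solution ζ ∈ ℂ (e.g., via the complex inverse arcsin). With ζ = −z this gives z = ζ/(-1). Then -5·sin(−z) takes every value in -5·ℂ = ℂ, and adding 6 is a bijection of ℂ. So f is surjective and omits no value. (Note: only on the real line is sin bounded by [−1, 1].)

Omitted value: no value.


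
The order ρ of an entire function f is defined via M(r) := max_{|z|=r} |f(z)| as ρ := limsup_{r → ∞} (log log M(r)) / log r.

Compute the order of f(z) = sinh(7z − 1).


sinh(w) is a linear combination of e^{iw} and e^{−iw} (or e^w, e^{−w} in the hyperbolic case), so |sinh(w)| ≤ e^{|w|}. With w = 7z − 1, |w| ≤ 7|z| + 1 = 7r + 1 on |z| = r, giving M(r) ≤ e^{7r + 1}, so ρ ≤ 1. On a suitable ray (z = it for sin/cos; z = t for sinh/cosh, t real → ∞), |sinh(7z − 1)| grows like e^{7|t|}/2, so ρ ≥ 1. Hence ρ = 1.
Therefore ρ = 1.

Order ρ = 1.


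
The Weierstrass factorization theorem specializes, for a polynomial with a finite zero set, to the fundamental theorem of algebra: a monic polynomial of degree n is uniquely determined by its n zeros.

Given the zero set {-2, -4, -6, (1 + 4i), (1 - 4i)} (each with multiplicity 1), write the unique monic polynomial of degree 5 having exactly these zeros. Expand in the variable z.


The polynomial is p(z) = ∏_{α ∈ S} (z − α), where S = {-2, -4, -6, (1 + 4i), (1 - 4i)}.
Expanding the product yields: p(z) = z^5 + 10·z^4 + 37·z^3 + 164·z^2 + 652·z + 816.
Note conjugate pairs combine to real quadratics: (z − (1+4i))(z − (1−4i)) = z² − 2z + 17.
The resulting polynomial has degree 5 and real coefficients as required.

p(z) = z^5 + 10·z^4 + 37·z^3 + 164·z^2 + 652·z + 816.


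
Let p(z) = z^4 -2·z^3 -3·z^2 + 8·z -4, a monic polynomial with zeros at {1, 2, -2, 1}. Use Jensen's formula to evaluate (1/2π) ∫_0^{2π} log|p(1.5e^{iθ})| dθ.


Zeros: -2, 1, 1, 2; r = 1.5.
Inside |z| < r: 1, 1. Outside (|z| ≥ r): -2, 2.
p(0) = -4, so log|p(0)| = log(4) = 1.3863.
Apply Jensen: I(r) = log|p(0)| + Σ_k log(r/|z_k|), summed over zeros inside |z| < r.
  log(r/|z_k|) for z_k = 1: log(1.5/1) = 0.4055
  log(r/|z_k|) for z_k = 1: log(1.5/1) = 0.4055
  Outside zeros (-2, 2) contribute nothing to the Jensen sum.
Sum over inside zeros: 0.8109.
I(r) = log|p(0)| + (inside sum) = 1.3863 + 0.8109 = 2.1972.
Note: since some zeros are outside |z| ≤ r, the simplified n·log(r) form does NOT apply — only the inside zeros contribute.

I(r) ≈ 2.1972.


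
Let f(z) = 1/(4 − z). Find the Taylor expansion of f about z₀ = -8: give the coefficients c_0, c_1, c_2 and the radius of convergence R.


Let w = z − z₀, so z = z₀ + w.
Then 4 − z = 4 − (z₀ + w) = (4 − z₀) − w = 12 − w.
f(z) = 1/(12 − w) = (1/(12)) · 1/(1 − w/(12)) = Σ_{n≥0} w^n / (12)^(n+1).
So c_n = 1/(12)^(n+1):
  c_0 = 1/(12)^1 = 1/12.
  c_1 = 1/(12)^2 = 1/144.
  c_2 = 1/(12)^3 = 1/1728.
The series is valid for |w/d| < 1, i.e. |z − z₀| < |d|.
Radius of convergence: R = |4 − z₀| = |12| = 12 (distance from z₀ to the singularity z = 4).

c_0 = 1/12, c_1 = 1/144, c_2 = 1/1728; R = 12.


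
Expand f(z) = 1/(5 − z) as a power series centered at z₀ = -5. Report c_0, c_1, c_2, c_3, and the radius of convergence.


Let w = z − z₀, so z = z₀ + w.
Then 5 − z = 5 − (z₀ + w) = (5 − z₀) − w = 10 − w.
f(z) = 1/(10 − w) = (1/(10)) · 1/(1 − w/(10)) = Σ_{n≥0} w^n / (10)^(n+1).
So c_n = 1/(10)^(n+1):
  c_0 = 1/(10)^1 = 1/10.
  c_1 = 1/(10)^2 = 1/100.
  c_2 = 1/(10)^3 = 1/1000.
  c_3 = 1/(10)^4 = 1/10000.
The series is valid for |w/d| < 1, i.e. |z − z₀| < |d|.
Radius of convergence: R = |5 − z₀| = |10| = 10 (distance from z₀ to the singularity z = 5).

c_0 = 1/10, c_1 = 1/100, c_2 = 1/1000, c_3 = 1/10000; R = 10.


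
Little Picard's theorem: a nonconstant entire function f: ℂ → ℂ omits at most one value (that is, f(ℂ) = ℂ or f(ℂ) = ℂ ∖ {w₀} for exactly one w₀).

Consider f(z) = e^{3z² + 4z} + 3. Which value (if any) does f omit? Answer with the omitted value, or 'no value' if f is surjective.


Little Picard bounds the complement of f(ℂ) to at most one point.
The exponent g(z) = 3z² + 4z is a nonconstant polynomial, hence surjective onto ℂ. So e^{g(z)} takes every value in {e^w : w ∈ ℂ} = ℂ ∖ {0}. Adding 3 shifts the range to ℂ ∖ {3}. f omits exactly 3.

Omitted value: 3.


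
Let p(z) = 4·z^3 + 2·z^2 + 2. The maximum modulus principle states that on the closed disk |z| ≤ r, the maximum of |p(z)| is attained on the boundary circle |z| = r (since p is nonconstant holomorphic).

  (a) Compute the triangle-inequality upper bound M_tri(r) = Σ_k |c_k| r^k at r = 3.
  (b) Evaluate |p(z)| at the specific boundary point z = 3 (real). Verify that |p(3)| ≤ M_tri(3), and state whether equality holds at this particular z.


Coefficients: c_0 = 2, c_1 = 0, c_2 = 2, c_3 = 4. Radius r = 3.
Part (a). Triangle bound: M_tri(r) = Σ_k |c_k| r^k
  = |2|·3^0 + |0|·3^1 + |2|·3^2 + |4|·3^3
  = 2 + 0 + 18 + 108 = 128.
This bounds M(r) := max_{|z|=r} |p(z)| from above; equality holds iff all terms c_k z^k can be made to align in phase at a single z on |z|=r.
Part (b). At z = 3 (real, on the circle |z| = r):
  p(3) = (2)·3^0 + (0)·3^1 + (2)·3^2 + (4)·3^3 = 128.
  |p(3)| = 128.
Since all nonzero coefficients share the same sign, |p(3)| = 128 = M_tri(3); the triangle bound is attained at z = 3, so in fact M(r) = 128.

M_tri(3) = 128; |p(3)| = 128; equality at z=3: yes.


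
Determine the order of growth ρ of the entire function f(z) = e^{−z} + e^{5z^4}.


Each summand is entire of order 1 and 4 respectively (as in the single-exponential case). The order of a sum is at most the max of the orders, so ρ ≤ 4. For the lower bound: on |z|=r choose arg z so that 5z^4 is real positive; then |e^{5z^4}| = e^{5r^4} while |e^{-1z}| ≤ e^{1r^1} = o(e^{5r^4}). So |f| ≥ e^{5r^4}(1 − o(1)) and ρ ≥ 4. Hence ρ = max(1, 4) = 4.
Therefore ρ = 4.

Order ρ = 4.


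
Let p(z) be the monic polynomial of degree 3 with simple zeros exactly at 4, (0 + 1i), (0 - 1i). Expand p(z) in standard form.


The polynomial is p(z) = ∏_{α ∈ S} (z − α), where S = {4, (0 + 1i), (0 - 1i)}.
Expanding the product yields: p(z) = z^3 -4·z^2 + z -4.
Note conjugate pairs combine to real quadratics: (z − (0+1i))(z − (0−1i)) = z² + 1.
The resulting polynomial has degree 3 and real coefficients as required.

p(z) = z^3 -4·z^2 + z -4.


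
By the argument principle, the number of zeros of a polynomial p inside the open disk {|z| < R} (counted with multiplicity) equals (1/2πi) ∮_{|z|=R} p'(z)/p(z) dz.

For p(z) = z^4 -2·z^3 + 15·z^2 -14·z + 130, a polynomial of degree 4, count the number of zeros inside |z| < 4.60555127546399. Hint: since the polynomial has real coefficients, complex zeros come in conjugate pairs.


The zeros of p are: (2 + 3i), (2 - 3i), (-1 + 3i), (-1 - 3i).
Their magnitudes are: 3.606, 3.606, 3.162, 3.162.
Zeros with |z| < R = 4.60555127546399: (2 + 3i), (2 - 3i), (-1 + 3i), (-1 - 3i).
Count = 4.
By the argument principle, (1/2πi) ∮_{|z|=R} p'(z)/p(z) dz equals exactly this count.

Number of zeros inside |z| < 4.60555127546399: 4.


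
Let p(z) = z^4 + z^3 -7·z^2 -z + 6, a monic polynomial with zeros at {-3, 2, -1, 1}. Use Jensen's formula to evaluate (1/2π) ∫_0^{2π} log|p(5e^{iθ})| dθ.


Zeros: -3, -1, 1, 2; r = 5.
Inside |z| < r: -3, -1, 1, 2. Outside (|z| ≥ r): ∅.
p(0) = 6, so log|p(0)| = log(6) = 1.7918.
Apply Jensen: I(r) = log|p(0)| + Σ_k log(r/|z_k|), summed over zeros inside |z| < r.
  log(r/|z_k|) for z_k = -3: log(5/3) = 0.5108
  log(r/|z_k|) for z_k = 2: log(5/2) = 0.9163
  log(r/|z_k|) for z_k = -1: log(5/1) = 1.6094
  log(r/|z_k|) for z_k = 1: log(5/1) = 1.6094
Sum over inside zeros: 4.6460.
I(r) = log|p(0)| + (inside sum) = 1.7918 + 4.6460 = 6.4378.
Closed form (all zeros inside, monic): I(r) = n·log(r) = 4·log(5) = 6.4378. ✓

I(r) ≈ 6.4378.


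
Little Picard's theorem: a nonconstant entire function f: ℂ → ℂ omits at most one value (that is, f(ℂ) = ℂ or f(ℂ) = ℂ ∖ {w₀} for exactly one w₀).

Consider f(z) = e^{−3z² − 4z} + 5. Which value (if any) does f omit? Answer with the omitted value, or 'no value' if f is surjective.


Little Picard bounds the complement of f(ℂ) to at most one point.
The exponent g(z) = −3z² − 4z is a nonconstant polynomial, hence surjective onto ℂ. So e^{g(z)} takes every value in {e^w : w ∈ ℂ} = ℂ ∖ {0}. Adding 5 shifts the range to ℂ ∖ {5}. f omits exactly 5.

Omitted value: 5.


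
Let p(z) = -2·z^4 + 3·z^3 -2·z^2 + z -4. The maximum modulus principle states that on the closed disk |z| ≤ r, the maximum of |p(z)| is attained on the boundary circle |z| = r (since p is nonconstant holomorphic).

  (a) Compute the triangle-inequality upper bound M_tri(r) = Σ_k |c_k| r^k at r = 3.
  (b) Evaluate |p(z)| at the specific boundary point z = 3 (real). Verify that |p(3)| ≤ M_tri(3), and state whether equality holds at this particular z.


Coefficients: c_0 = -4, c_1 = 1, c_2 = -2, c_3 = 3, c_4 = -2. Radius r = 3.
Part (a). Triangle bound: M_tri(r) = Σ_k |c_k| r^k
  = |-4|·3^0 + |1|·3^1 + |-2|·3^2 + |3|·3^3 + |-2|·3^4
  = 4 + 3 + 18 + 81 + 162 = 268.
This bounds M(r) := max_{|z|=r} |p(z)| from above; equality holds iff all terms c_k z^k can be made to align in phase at a single z on |z|=r.
Part (b). At z = 3 (real, on the circle |z| = r):
  p(3) = (-4)·3^0 + (1)·3^1 + (-2)·3^2 + (3)·3^3 + (-2)·3^4 = -100.
  |p(3)| = 100.
Check: |p(3)| = 100 ≤ 268 = M_tri(3). ✓ Equality does not hold at z = 3 (the coefficients have mixed signs, so the terms do not all align in phase there).

M_tri(3) = 268; |p(3)| = 100; equality at z=3: no.


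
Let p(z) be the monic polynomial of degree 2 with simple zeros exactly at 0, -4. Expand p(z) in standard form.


The polynomial is p(z) = ∏_{α ∈ S} (z − α), where S = {0, -4}.
Expanding the product yields: p(z) = z^2 + 4·z.
The resulting polynomial has degree 2 and real coefficients as required.

p(z) = z^2 + 4·z.


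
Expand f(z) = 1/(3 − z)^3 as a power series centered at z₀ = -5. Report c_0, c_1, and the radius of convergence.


Let w = z − z₀, so z = z₀ + w.
Then 3 − z = 3 − (z₀ + w) = (3 − z₀) − w = 8 − w.
f(z) = 1/(8 − w)^3 = (1/(8)^3) · (1 − w/(8))^{−3}.
By the binomial series (1−u)^{−3} = Σ_{n≥0} C(n+2, 2) u^n for |u|<1, with u = w/(8):
  c_n = C(n+2, 2) / (8)^(n+3).
  c_0 = 1/(8)^3 = 1/512.
  c_1 = 3/(8)^4 = 3/4096.
The series is valid for |w/d| < 1, i.e. |z − z₀| < |d|.
Radius of convergence: R = |3 − z₀| = |8| = 8 (distance from z₀ to the singularity z = 3).

c_0 = 1/512, c_1 = 3/4096; R = 8.


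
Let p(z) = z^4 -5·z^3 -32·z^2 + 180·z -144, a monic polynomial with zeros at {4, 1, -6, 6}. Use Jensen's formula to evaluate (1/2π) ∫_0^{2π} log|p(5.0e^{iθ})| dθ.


Zeros: -6, 1, 4, 6; r = 5.0.
Inside |z| < r: 1, 4. Outside (|z| ≥ r): -6, 6.
p(0) = -144, so log|p(0)| = log(144) = 4.9698.
Apply Jensen: I(r) = log|p(0)| + Σ_k log(r/|z_k|), summed over zeros inside |z| < r.
  log(r/|z_k|) for z_k = 4: log(5.0/4) = 0.2231
  log(r/|z_k|) for z_k = 1: log(5.0/1) = 1.6094
  Outside zeros (-6, 6) contribute nothing to the Jensen sum.
Sum over inside zeros: 1.8326.
I(r) = log|p(0)| + (inside sum) = 4.9698 + 1.8326 = 6.8024.
Note: since some zeros are outside |z| ≤ r, the simplified n·log(r) form does NOT apply — only the inside zeros contribute.

I(r) ≈ 6.8024.


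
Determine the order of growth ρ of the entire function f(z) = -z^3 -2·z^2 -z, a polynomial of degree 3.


|f(z)| ≤ Σ|c_k|·r^k = O(r^3) as r → ∞. Polynomial growth is O(e^{r^ε}) for every ε > 0 (since r^3/e^{r^ε} → 0), so ρ ≤ ε for all ε > 0, i.e. ρ = 0. Every nonconstant polynomial has order 0.
Therefore ρ = 0.

Order ρ = 0.


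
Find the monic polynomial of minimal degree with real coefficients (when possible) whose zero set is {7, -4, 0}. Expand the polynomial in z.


The polynomial is p(z) = ∏_{α ∈ S} (z − α), where S = {7, -4, 0}.
Expanding the product yields: p(z) = z^3 -3·z^2 -28·z.
The resulting polynomial has degree 3 and real coefficients as required.

p(z) = z^3 -3·z^2 -28·z.


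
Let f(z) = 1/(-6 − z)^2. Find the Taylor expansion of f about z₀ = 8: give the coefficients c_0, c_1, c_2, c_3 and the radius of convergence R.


Let w = z − z₀, so z = z₀ + w.
Then -6 − z = -6 − (z₀ + w) = (-6 − z₀) − w = -14 − w.
f(z) = 1/(-14 − w)^2 = (1/(-14)^2) · (1 − w/(-14))^{−2}.
By the binomial series (1−u)^{−2} = Σ_{n≥0} C(n+1, 1) u^n for |u|<1, with u = w/(-14):
  c_n = C(n+1, 1) / (-14)^(n+2).
  c_0 = 1/(-14)^2 = 1/196.
  c_1 = 2/(-14)^3 = -1/1372.
  c_2 = 3/(-14)^4 = 3/38416.
  c_3 = 4/(-14)^5 = -1/134456.
The series is valid for |w/d| < 1, i.e. |z − z₀| < |d|.
Radius of convergence: R = |-6 − z₀| = |-14| = 14 (distance from z₀ to the singularity z = -6).

c_0 = 1/196, c_1 = -1/1372, c_2 = 3/38416, c_3 = -1/134456; R = 14.
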